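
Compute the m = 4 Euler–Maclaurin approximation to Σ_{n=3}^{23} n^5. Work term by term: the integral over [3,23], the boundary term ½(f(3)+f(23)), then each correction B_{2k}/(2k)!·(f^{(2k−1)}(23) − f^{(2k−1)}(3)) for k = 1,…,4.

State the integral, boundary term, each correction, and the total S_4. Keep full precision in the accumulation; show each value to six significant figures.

S_4 ≈ 2.80073e+07

∫_3^23 x^5 dx evaluates to 2.46725e+07.
½[f(3) + f(23)] = ½[243.000 + 6.43634e+06] = 3.21829e+06.
So far: 2.78908e+07.
Correction k=1: B_{2}/2! · (f^{(1)}(23) − f^{(1)}(3)) = 1/12 · (1.39920e+06 − 405.000) = 116567.
After k=1: 2.80074e+07.
Correction k=2: B_{4}/4! · (f^{(3)}(23) − f^{(3)}(3)) = −1/720 · (31740.0 − 540.000) = -43.3333.
After k=2: 2.80073e+07.
Correction k=3: B_{6}/6! · (f^{(5)}(23) − f^{(5)}(3)) = 1/30240 · (120.000 − 120.000) = 0.00000.
After k=3: 2.80073e+07.
Correction k=4: B_{8}/8! · (f^{(7)}(23) − f^{(7)}(3)) = −1/1209600 · (0.00000 − 0.00000) = 0.00000.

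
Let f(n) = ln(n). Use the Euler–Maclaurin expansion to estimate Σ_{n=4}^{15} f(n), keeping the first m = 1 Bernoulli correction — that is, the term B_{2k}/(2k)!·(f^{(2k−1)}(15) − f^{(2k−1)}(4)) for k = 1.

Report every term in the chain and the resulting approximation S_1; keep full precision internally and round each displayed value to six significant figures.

S_1 ≈ 26.1075

Integral: ∫_4^15 ln(x) dx = 24.0756.
½[f(4) + f(15)] = ½[1.38629 + 2.70805] = 2.04717.
So far: 26.1227.
k=1: B_{2}/(2)! × [f^{(1)}(15) − f^{(1)}(4)] = 1/12 × (0.0666667 − 0.250000) = -0.0152778.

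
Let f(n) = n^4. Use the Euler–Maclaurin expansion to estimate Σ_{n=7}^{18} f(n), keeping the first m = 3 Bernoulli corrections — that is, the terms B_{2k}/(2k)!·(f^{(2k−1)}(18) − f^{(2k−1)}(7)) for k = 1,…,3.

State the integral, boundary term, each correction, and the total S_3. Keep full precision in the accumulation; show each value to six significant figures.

S_3 ≈ 430070

The integral term ∫_7^18 x^4 dx = 374552.
Boundary: ½(f(7) + f(18)) = ½(2401.00 + 104976) = 53688.5.
So far: 428241.
Order-1 term: 1/12 · (23328.0 − 1372.00) = 1829.67.
After k=1: 430070.
Order-2 term: −1/720 · (432.000 − 168.000) = -0.366667.
After k=2: 430070.
Order-3 term: 1/30240 · (0.00000 − 0.00000) = 0.00000.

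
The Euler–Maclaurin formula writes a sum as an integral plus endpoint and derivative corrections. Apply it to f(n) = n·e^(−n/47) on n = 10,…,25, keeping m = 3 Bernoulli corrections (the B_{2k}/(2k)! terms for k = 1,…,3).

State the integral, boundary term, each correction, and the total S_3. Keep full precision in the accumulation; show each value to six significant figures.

S_3 ≈ 188.883

Integral: ∫_10^25 x·e^(−x/47) dx = 177.528.
Boundary: ½(f(10) + f(25)) = ½(8.08345 + 14.6870) = 11.3852.
Running total after boundary: 188.914.
k=1: B_{2}/(2)! × [f^{(1)}(25) − f^{(1)}(10)] = 1/12 × (0.274990 − 0.636357) = -0.0301139.
Partial sum through k=1: 188.883.
k=2: B_{4}/(4)! × [f^{(3)}(25) − f^{(3)}(10)] = −1/720 × (0.000656382 − 0.00101994) = 5.04942e-07.
Partial sum through k=2: 188.883.
k=3: B_{6}/(6)! × [f^{(5)}(25) − f^{(5)}(10)] = 1/30240 × (5.37926e-07 − 7.93031e-07) = -8.43602e-12.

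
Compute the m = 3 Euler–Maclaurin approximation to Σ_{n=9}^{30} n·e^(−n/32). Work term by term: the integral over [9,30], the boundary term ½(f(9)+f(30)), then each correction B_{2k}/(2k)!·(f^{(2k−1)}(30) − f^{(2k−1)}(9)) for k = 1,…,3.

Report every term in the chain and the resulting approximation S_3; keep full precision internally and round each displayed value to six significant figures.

Integral: ∫_9^30 x·e^(−x/32) dx = 213.404.
Endpoint term: (f(9) + f(30))/2 = (6.79356 + 11.7482)/2 = 9.27086.
So far: 222.675.
Order-1 term: 1/12 · (0.0244754 − 0.542541) = -0.0431721.
Running total after k=1: 222.632.
Order-2 term: −1/720 · (0.000788756 − 0.00200412) = 1.68801e-06.
Running total after k=2: 222.632.
Order-3 term: 1/30240 · (1.51720e-06 − 3.39689e-06) = -6.21592e-11.

S_3 ≈ 222.632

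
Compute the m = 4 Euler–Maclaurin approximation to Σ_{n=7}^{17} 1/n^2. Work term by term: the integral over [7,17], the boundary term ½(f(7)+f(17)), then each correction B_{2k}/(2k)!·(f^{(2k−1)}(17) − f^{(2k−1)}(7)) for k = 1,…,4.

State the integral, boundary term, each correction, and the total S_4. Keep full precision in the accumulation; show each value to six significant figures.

The integral term ∫_7^17 1/x^2 dx = 0.0840336.
Boundary: ½(f(7) + f(17)) = ½(0.0204082 + 0.00346021) = 0.0119342.
Integral + boundary = 0.0959678.
k=1: B_{2}/(2)! × [f^{(1)}(17) − f^{(1)}(7)] = 1/12 × (-0.000407083 − (-0.00583090)) = 0.000451985.
After k=1: 0.0964198.
k=2: B_{4}/(4)! × [f^{(3)}(17) − f^{(3)}(7)] = −1/720 × (-1.69031e-05 − (-0.00142798)) = -1.95982e-06.
After k=2: 0.0964178.
k=3: B_{6}/(6)! × [f^{(5)}(17) − f^{(5)}(7)] = 1/30240 × (-1.75465e-06 − (-0.000874271)) = 2.88531e-08.
After k=3: 0.0964179.
k=4: B_{8}/(8)! × [f^{(7)}(17) − f^{(7)}(7)] = −1/1209600 × (-3.40001e-07 − (-0.000999167)) = -8.25750e-10.

S_4 ≈ 0.0964179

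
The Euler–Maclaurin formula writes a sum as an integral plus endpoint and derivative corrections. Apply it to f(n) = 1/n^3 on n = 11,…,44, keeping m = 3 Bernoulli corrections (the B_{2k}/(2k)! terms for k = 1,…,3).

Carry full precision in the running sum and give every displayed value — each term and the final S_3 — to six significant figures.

∫_11^44 1/x^3 dx evaluates to 0.00387397.
½[f(11) + f(44)] = ½[0.000751315 + 1.17393e-05] = 0.000381527.
So far: 0.00425549.
Order-1 term: 1/12 · (-8.00406e-07 − (-0.000204904)) = 1.70086e-05.
Partial sum through k=1: 0.00427250.
Order-2 term: −1/720 · (-8.26866e-09 − (-3.38684e-05)) = -4.70280e-08.
Partial sum through k=2: 0.00427246.
Order-3 term: 1/30240 · (-1.79382e-10 − (-1.17560e-05)) = 3.88750e-10.

S_3 ≈ 0.00427246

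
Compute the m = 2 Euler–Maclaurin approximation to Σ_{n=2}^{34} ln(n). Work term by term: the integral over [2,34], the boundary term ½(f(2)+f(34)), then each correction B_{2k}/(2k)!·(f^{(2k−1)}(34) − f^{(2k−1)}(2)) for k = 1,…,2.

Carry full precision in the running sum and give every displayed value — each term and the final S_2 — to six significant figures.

S_2 ≈ 88.5808

Integral: ∫_2^34 ln(x) dx = 86.5100.
½[f(2) + f(34)] = ½[0.693147 + 3.52636] = 2.10975.
So far: 88.6197.
Order-1 term: 1/12 · (0.0294118 − 0.500000) = -0.0392157.
After k=1: 88.5805.
Order-2 term: −1/720 · (5.08854e-05 − 0.250000) = 0.000347152.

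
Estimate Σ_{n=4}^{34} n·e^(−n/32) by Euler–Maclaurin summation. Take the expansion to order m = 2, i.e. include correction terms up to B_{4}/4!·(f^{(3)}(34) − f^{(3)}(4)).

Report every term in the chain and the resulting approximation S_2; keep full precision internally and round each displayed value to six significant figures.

S_2 ≈ 294.323

Integral: ∫_4^34 x·e^(−x/32) dx = 286.749.
Endpoint term: (f(4) + f(34))/2 = (3.52999 + 11.7501)/2 = 7.64004.
Integral + boundary = 294.389.
k=1: B_{2}/(2)! × [f^{(1)}(34) − f^{(1)}(4)] = 1/12 × (-0.0215994 − 0.772185) = -0.0661487.
Partial sum through k=1: 294.323.
k=2: B_{4}/(4)! × [f^{(3)}(34) − f^{(3)}(4)] = −1/720 × (0.000653889 − 0.00247771) = 2.53309e-06.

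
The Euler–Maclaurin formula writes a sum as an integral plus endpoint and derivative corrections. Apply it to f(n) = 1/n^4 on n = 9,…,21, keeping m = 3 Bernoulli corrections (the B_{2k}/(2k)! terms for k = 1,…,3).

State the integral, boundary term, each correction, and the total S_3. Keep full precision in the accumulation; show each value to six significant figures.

The integral term ∫_9^21 1/x^4 dx = 0.000421254.
Endpoint term: (f(9) + f(21))/2 = (0.000152416 + 5.14189e-06)/2 = 7.87788e-05.
Running total after boundary: 0.000500033.
k=1: B_{2}/(2)! × [f^{(1)}(21) − f^{(1)}(9)] = 1/12 × (-9.79408e-07 − (-6.77404e-05)) = 5.56341e-06.
After k=1: 0.000505596.
k=2: B_{4}/(4)! × [f^{(3)}(21) − f^{(3)}(9)] = −1/720 × (-6.66264e-08 − (-2.50890e-05)) = -3.47533e-08.
After k=2: 0.000505562.
k=3: B_{6}/(6)! × [f^{(5)}(21) − f^{(5)}(9)] = 1/30240 × (-8.46049e-09 − (-1.73455e-05)) = 5.73315e-10.

S_3 ≈ 0.000505562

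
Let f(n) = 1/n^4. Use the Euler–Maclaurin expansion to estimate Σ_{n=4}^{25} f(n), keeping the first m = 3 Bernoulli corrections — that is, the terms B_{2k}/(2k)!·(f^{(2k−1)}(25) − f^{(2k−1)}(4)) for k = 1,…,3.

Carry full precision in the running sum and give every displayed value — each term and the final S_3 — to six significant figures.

Integral: ∫_4^25 1/x^4 dx = 0.00518700.
Endpoint term: (f(4) + f(25))/2 = (0.00390625 + 2.56000e-06)/2 = 0.00195441.
Running total after boundary: 0.00714140.
k=1: B_{2}/(2)! × [f^{(1)}(25) − f^{(1)}(4)] = 1/12 × (-4.09600e-07 − (-0.00390625)) = 0.000325487.
Running total after k=1: 0.00746689.
k=2: B_{4}/(4)! × [f^{(3)}(25) − f^{(3)}(4)] = −1/720 × (-1.96608e-08 − (-0.00732422)) = -1.01725e-05.
Running total after k=2: 0.00745672.
k=3: B_{6}/(6)! × [f^{(5)}(25) − f^{(5)}(4)] = 1/30240 × (-1.76161e-09 − (-0.0256348)) = 8.47710e-07.

S_3 ≈ 0.00745757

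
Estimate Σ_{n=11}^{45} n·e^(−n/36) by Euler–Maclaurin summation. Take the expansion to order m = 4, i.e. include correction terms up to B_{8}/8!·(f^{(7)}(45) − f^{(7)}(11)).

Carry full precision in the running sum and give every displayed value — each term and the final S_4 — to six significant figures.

S_4 ≈ 421.522

The integral term ∫_11^45 x·e^(−x/36) dx = 411.072.
½[f(11) + f(45)] = ½[8.10385 + 12.8927] = 10.4983.
Running total after boundary: 421.570.
Order-1 term: 1/12 · (-0.0716262 − 0.511607) = -0.0486028.
Partial sum through k=1: 421.522.
Order-2 term: −1/720 · (0.000386870 − 0.00153166) = 1.58999e-06.
Partial sum through k=2: 421.522.
Order-3 term: 1/30240 · (6.39666e-07 − 2.05908e-06) = -4.69383e-11.
Partial sum through k=3: 421.522.
Order-4 term: −1/1209600 · (7.56806e-10 − 2.26568e-09) = 1.24741e-15.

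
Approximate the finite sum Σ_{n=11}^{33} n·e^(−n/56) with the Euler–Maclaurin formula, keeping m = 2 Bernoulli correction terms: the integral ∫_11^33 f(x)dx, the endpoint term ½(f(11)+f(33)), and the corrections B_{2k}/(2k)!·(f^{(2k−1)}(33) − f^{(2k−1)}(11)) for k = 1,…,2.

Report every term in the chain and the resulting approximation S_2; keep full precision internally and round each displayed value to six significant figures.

∫_11^33 x·e^(−x/56) dx evaluates to 318.127.
Boundary: ½(f(11) + f(33)) = ½(9.03826 + 18.3059) = 13.6721.
Integral + boundary = 331.799.
k=1: B_{2}/(2)! × [f^{(1)}(33) − f^{(1)}(11)] = 1/12 × (0.227833 − 0.660263) = -0.0360358.
Running total after k=1: 331.763.
k=2: B_{4}/(4)! × [f^{(3)}(33) − f^{(3)}(11)] = −1/720 × (0.000426428 − 0.000734561) = 4.27962e-07.

S_2 ≈ 331.763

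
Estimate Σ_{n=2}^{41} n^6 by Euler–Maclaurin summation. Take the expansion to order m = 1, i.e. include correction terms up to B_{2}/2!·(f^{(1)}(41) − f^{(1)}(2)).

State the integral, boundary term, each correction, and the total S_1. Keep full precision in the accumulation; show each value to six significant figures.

S_1 ≈ 3.02550e+10

Integral: ∫_2^41 x^6 dx = 2.78220e+10.
Endpoint term: (f(2) + f(41))/2 = (64.0000 + 4.75010e+09)/2 = 2.37505e+09.
So far: 3.01971e+10.
k=1: B_{2}/(2)! × [f^{(1)}(41) − f^{(1)}(2)] = 1/12 × (6.95137e+08 − 192.000) = 5.79281e+07.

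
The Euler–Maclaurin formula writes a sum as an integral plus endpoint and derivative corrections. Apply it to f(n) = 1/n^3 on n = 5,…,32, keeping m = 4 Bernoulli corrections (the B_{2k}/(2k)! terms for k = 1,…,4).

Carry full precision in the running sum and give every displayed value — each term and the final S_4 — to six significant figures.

∫_5^32 1/x^3 dx evaluates to 0.0195117.
Boundary: ½(f(5) + f(32)) = ½(0.00800000 + 3.05176e-05) = 0.00401526.
So far: 0.0235270.
Correction k=1: B_{2}/2! · (f^{(1)}(32) − f^{(1)}(5)) = 1/12 · (-2.86102e-06 − (-0.00480000)) = 0.000399762.
After k=1: 0.0239267.
Correction k=2: B_{4}/4! · (f^{(3)}(32) − f^{(3)}(5)) = −1/720 · (-5.58794e-08 − (-0.00384000)) = -5.33326e-06.
After k=2: 0.0239214.
Correction k=3: B_{6}/6! · (f^{(5)}(32) − f^{(5)}(5)) = 1/30240 · (-2.29193e-09 − (-0.00645120)) = 2.13333e-07.
After k=3: 0.0239216.
Correction k=4: B_{8}/8! · (f^{(7)}(32) − f^{(7)}(5)) = −1/1209600 · (-1.61151e-10 − (-0.0185795)) = -1.53600e-08.

S_4 ≈ 0.0239216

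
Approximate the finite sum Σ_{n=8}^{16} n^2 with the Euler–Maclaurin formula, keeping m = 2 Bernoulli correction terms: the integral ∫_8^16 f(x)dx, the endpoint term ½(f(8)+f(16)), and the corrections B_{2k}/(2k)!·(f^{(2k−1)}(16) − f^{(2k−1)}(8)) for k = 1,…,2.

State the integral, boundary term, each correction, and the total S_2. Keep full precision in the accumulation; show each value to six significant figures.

S_2 ≈ 1356.00

The integral term ∫_8^16 x^2 dx = 1194.67.
½[f(8) + f(16)] = ½[64.0000 + 256.000] = 160.000.
Running total after boundary: 1354.67.
k=1: B_{2}/(2)! × [f^{(1)}(16) − f^{(1)}(8)] = 1/12 × (32.0000 − 16.0000) = 1.33333.
After k=1: 1356.00.
k=2: B_{4}/(4)! × [f^{(3)}(16) − f^{(3)}(8)] = −1/720 × (0.00000 − 0.00000) = 0.00000.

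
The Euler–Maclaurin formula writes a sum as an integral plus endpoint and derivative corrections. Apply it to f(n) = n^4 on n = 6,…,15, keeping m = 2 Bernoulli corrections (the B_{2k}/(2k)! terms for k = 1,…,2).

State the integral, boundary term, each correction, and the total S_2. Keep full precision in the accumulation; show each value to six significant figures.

S_2 ≈ 177333

The integral term ∫_6^15 x^4 dx = 150320.
Endpoint term: (f(6) + f(15))/2 = (1296.00 + 50625.0)/2 = 25960.5.
Running total after boundary: 176280.
Order-1 term: 1/12 · (13500.0 − 864.000) = 1053.00.
Partial sum through k=1: 177333.
Order-2 term: −1/720 · (360.000 − 144.000) = -0.300000.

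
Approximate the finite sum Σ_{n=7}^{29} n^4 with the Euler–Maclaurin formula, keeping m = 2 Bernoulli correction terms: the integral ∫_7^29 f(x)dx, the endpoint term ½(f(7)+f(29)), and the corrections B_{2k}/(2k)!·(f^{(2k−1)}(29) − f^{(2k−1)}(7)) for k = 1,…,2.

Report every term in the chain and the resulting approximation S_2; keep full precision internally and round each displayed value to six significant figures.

∫_7^29 x^4 dx evaluates to 4.09887e+06.
½[f(7) + f(29)] = ½[2401.00 + 707281] = 354841.
Running total after boundary: 4.45371e+06.
Correction k=1: B_{2}/2! · (f^{(1)}(29) − f^{(1)}(7)) = 1/12 · (97556.0 − 1372.00) = 8015.33.
Partial sum through k=1: 4.46172e+06.
Correction k=2: B_{4}/4! · (f^{(3)}(29) − f^{(3)}(7)) = −1/720 · (696.000 − 168.000) = -0.733333.

S_2 ≈ 4.46172e+06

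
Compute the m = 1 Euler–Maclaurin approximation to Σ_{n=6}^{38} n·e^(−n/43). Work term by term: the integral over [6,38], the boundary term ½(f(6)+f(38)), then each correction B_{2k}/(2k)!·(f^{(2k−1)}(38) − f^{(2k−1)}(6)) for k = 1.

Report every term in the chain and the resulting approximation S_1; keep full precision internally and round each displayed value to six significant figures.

∫_6^38 x·e^(−x/43) dx evaluates to 393.267.
Endpoint term: (f(6) + f(38))/2 = (5.21858 + 15.7032)/2 = 10.4609.
Running total after boundary: 403.728.
Order-1 term: 1/12 · (0.0480514 − 0.748400) = -0.0583624.

S_1 ≈ 403.669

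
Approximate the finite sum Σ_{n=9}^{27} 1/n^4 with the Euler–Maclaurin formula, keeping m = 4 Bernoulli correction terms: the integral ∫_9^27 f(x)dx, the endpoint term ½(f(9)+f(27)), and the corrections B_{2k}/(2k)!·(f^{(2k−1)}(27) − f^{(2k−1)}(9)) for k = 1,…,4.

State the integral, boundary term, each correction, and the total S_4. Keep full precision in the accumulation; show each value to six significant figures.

S_4 ≈ 0.000523049

∫_9^27 1/x^4 dx evaluates to 0.000440312.
½[f(9) + f(27)] = ½[0.000152416 + 1.88168e-06] = 7.71487e-05.
Running total after boundary: 0.000517461.
Order-1 term: 1/12 · (-2.78767e-07 − (-6.77404e-05)) = 5.62180e-06.
After k=1: 0.000523083.
Order-2 term: −1/720 · (-1.14719e-08 − (-2.50890e-05)) = -3.48299e-08.
After k=2: 0.000523048.
Order-3 term: 1/30240 · (-8.81242e-10 − (-1.73455e-05)) = 5.73565e-10.
After k=3: 0.000523049.
Order-4 term: −1/1209600 · (-1.08795e-10 − (-1.92728e-05)) = -1.59331e-11.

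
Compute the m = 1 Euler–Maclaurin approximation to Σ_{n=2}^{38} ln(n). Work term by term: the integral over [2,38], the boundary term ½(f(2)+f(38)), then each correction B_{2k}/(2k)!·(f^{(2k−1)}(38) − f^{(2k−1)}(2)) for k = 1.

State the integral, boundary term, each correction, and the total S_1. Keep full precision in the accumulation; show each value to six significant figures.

S_1 ≈ 102.968

The integral term ∫_2^38 ln(x) dx = 100.842.
½[f(2) + f(38)] = ½[0.693147 + 3.63759] = 2.16537.
Integral + boundary = 103.007.
Order-1 term: 1/12 · (0.0263158 − 0.500000) = -0.0394737.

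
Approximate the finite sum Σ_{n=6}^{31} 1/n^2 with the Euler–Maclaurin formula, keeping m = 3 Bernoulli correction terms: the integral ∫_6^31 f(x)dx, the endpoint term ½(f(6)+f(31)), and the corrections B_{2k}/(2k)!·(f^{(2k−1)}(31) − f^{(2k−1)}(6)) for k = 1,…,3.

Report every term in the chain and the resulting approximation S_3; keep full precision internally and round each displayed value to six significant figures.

S_3 ≈ 0.149580

Integral: ∫_6^31 1/x^2 dx = 0.134409.
Boundary: ½(f(6) + f(31)) = ½(0.0277778 + 0.00104058) = 0.0144092.
So far: 0.148818.
Order-1 term: 1/12 · (-6.71344e-05 − (-0.00925926)) = 0.000766010.
After k=1: 0.149584.
Order-2 term: −1/720 · (-8.38306e-07 − (-0.00308642)) = -4.28553e-06.
After k=2: 0.149580.
Order-3 term: 1/30240 · (-2.61698e-08 − (-0.00257202)) = 8.50526e-08.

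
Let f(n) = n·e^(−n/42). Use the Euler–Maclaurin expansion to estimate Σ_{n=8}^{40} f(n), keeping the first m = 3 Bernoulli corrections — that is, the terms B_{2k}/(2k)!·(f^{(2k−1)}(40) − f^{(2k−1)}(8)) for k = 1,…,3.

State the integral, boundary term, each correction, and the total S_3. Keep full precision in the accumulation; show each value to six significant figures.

S_3 ≈ 417.987

The integral term ∫_8^40 x·e^(−x/42) dx = 407.019.
Endpoint term: (f(8) + f(40))/2 = (6.61252 + 15.4329)/2 = 11.0227.
So far: 418.042.
Order-1 term: 1/12 · (0.0183724 − 0.669124) = -0.0542293.
Running total after k=1: 417.987.
Order-2 term: −1/720 · (0.000447854 − 0.00131647) = 1.20641e-06.
Running total after k=2: 417.987.
Order-3 term: 1/30240 · (5.01867e-07 − 1.27756e-06) = -2.56513e-11.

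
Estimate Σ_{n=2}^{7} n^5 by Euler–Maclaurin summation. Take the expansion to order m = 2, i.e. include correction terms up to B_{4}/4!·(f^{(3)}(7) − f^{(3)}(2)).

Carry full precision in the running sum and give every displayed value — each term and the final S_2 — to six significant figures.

S_2 ≈ 29007.0

∫_2^7 x^5 dx evaluates to 19597.5.
½[f(2) + f(7)] = ½[32.0000 + 16807.0] = 8419.50.
Running total after boundary: 28017.0.
Order-1 term: 1/12 · (12005.0 − 80.0000) = 993.750.
Running total after k=1: 29010.8.
Order-2 term: −1/720 · (2940.00 − 240.000) = -3.75000.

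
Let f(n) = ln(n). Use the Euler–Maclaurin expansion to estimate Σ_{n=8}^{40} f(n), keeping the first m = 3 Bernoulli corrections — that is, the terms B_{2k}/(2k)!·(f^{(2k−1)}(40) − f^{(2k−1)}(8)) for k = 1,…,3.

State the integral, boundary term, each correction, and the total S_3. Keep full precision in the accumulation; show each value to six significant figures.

S_3 ≈ 101.795

Integral: ∫_8^40 ln(x) dx = 98.9196.
½[f(8) + f(40)] = ½[2.07944 + 3.68888] = 2.88416.
Integral + boundary = 101.804.
Correction k=1: B_{2}/2! · (f^{(1)}(40) − f^{(1)}(8)) = 1/12 · (0.0250000 − 0.125000) = -0.00833333.
Running total after k=1: 101.795.
Correction k=2: B_{4}/4! · (f^{(3)}(40) − f^{(3)}(8)) = −1/720 · (3.12500e-05 − 0.00390625) = 5.38194e-06.
Running total after k=2: 101.795.
Correction k=3: B_{6}/6! · (f^{(5)}(40) − f^{(5)}(8)) = 1/30240 · (2.34375e-07 − 0.000732422) = -2.42125e-08.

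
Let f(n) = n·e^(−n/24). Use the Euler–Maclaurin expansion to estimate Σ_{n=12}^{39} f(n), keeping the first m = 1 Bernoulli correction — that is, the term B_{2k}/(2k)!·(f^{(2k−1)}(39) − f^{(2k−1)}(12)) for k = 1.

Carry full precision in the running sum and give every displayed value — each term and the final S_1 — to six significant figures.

The integral term ∫_12^39 x·e^(−x/24) dx = 226.312.
Boundary: ½(f(12) + f(39)) = ½(7.27837 + 7.67956) = 7.47896.
Running total after boundary: 233.791.
Order-1 term: 1/12 · (-0.123070 − 0.303265) = -0.0355279.

S_1 ≈ 233.755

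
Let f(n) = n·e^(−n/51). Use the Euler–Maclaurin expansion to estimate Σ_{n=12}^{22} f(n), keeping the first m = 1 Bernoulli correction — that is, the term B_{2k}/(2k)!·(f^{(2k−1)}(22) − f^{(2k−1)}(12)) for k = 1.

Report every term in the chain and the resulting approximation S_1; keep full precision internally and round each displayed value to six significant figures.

The integral term ∫_12^22 x·e^(−x/51) dx = 120.834.
Boundary: ½(f(12) + f(22)) = ½(9.48406 + 14.2916) = 11.8878.
Integral + boundary = 132.721.
Correction k=1: B_{2}/2! · (f^{(1)}(22) − f^{(1)}(12)) = 1/12 · (0.369390 − 0.604376) = -0.0195822.

S_1 ≈ 132.702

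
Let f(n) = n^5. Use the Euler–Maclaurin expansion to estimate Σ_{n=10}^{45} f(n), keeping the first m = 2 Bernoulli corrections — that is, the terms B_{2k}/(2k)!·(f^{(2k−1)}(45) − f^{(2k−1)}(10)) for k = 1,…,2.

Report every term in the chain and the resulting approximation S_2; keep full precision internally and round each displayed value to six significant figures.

S_2 ≈ 1.47781e+09

Integral: ∫_10^45 x^5 dx = 1.38379e+09.
Boundary: ½(f(10) + f(45)) = ½(100000 + 1.84528e+08) = 9.23141e+07.
Running total after boundary: 1.47611e+09.
Correction k=1: B_{2}/2! · (f^{(1)}(45) − f^{(1)}(10)) = 1/12 · (2.05031e+07 − 50000.0) = 1.70443e+06.
Partial sum through k=1: 1.47781e+09.
Correction k=2: B_{4}/4! · (f^{(3)}(45) − f^{(3)}(10)) = −1/720 · (121500 − 6000.00) = -160.417.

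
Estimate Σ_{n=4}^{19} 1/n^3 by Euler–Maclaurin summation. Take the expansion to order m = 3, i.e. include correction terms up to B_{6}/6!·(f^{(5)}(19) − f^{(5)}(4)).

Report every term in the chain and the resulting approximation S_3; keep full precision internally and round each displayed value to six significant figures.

The integral term ∫_4^19 1/x^3 dx = 0.0298650.
Endpoint term: (f(4) + f(19))/2 = (0.0156250 + 0.000145794)/2 = 0.00788540.
Integral + boundary = 0.0377504.
k=1: B_{2}/(2)! × [f^{(1)}(19) − f^{(1)}(4)] = 1/12 × (-2.30201e-05 − (-0.0117188)) = 0.000974644.
Running total after k=1: 0.0387250.
k=2: B_{4}/(4)! × [f^{(3)}(19) − f^{(3)}(4)] = −1/720 × (-1.27535e-06 − (-0.0146484)) = -2.03433e-05.
Running total after k=2: 0.0387047.
k=3: B_{6}/(6)! × [f^{(5)}(19) − f^{(5)}(4)] = 1/30240 × (-1.48379e-07 − (-0.0384521)) = 1.27156e-06.

S_3 ≈ 0.0387059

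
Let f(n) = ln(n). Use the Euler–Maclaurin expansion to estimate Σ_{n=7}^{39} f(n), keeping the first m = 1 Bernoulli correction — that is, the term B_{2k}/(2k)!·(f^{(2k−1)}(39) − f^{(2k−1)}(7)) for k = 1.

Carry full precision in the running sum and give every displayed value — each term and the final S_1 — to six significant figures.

S_1 ≈ 100.053

∫_7^39 ln(x) dx evaluates to 97.2575.
½[f(7) + f(39)] = ½[1.94591 + 3.66356] = 2.80474.
Running total after boundary: 100.062.
Correction k=1: B_{2}/2! · (f^{(1)}(39) − f^{(1)}(7)) = 1/12 · (0.0256410 − 0.142857) = -0.00976801.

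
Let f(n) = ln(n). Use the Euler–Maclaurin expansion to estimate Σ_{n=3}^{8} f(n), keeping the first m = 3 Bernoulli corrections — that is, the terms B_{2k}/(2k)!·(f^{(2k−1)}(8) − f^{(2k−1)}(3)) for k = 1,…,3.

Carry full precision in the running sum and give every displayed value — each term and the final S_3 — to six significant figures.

The integral term ∫_3^8 ln(x) dx = 8.33970.
½[f(3) + f(8)] = ½[1.09861 + 2.07944] = 1.58903.
Running total after boundary: 9.92872.
Correction k=1: B_{2}/2! · (f^{(1)}(8) − f^{(1)}(3)) = 1/12 · (0.125000 − 0.333333) = -0.0173611.
After k=1: 9.91136.
Correction k=2: B_{4}/4! · (f^{(3)}(8) − f^{(3)}(3)) = −1/720 · (0.00390625 − 0.0740741) = 9.74553e-05.
After k=2: 9.91146.
Correction k=3: B_{6}/6! · (f^{(5)}(8) − f^{(5)}(3)) = 1/30240 · (0.000732422 − 0.0987654) = -3.24183e-06.

S_3 ≈ 9.91146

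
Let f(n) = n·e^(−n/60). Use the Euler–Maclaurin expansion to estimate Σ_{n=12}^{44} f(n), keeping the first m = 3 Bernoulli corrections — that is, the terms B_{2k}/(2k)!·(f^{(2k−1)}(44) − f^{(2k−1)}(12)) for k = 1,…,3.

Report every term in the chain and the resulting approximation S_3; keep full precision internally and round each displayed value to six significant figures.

S_3 ≈ 555.247

∫_12^44 x·e^(−x/60) dx evaluates to 539.812.
½[f(12) + f(44)] = ½[9.82477 + 21.1334] = 15.4791.
Running total after boundary: 555.291.
Correction k=1: B_{2}/2! · (f^{(1)}(44) − f^{(1)}(12)) = 1/12 · (0.128081 − 0.654985) = -0.0439086.
Partial sum through k=1: 555.247.
Correction k=2: B_{4}/4! · (f^{(3)}(44) − f^{(3)}(12)) = −1/720 · (0.000302414 − 0.000636791) = 4.64411e-07.
Partial sum through k=2: 555.247.
Correction k=3: B_{6}/6! · (f^{(5)}(44) − f^{(5)}(12)) = 1/30240 · (1.58125e-07 − 3.03234e-07) = -4.79856e-12.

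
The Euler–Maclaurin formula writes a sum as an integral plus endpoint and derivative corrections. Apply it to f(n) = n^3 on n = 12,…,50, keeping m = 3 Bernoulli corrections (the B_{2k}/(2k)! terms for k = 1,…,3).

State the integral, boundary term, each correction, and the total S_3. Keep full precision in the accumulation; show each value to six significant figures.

S_3 ≈ 1.62127e+06

∫_12^50 x^3 dx evaluates to 1.55732e+06.
½[f(12) + f(50)] = ½[1728.00 + 125000] = 63364.0.
So far: 1.62068e+06.
Correction k=1: B_{2}/2! · (f^{(1)}(50) − f^{(1)}(12)) = 1/12 · (7500.00 − 432.000) = 589.000.
Running total after k=1: 1.62127e+06.
Correction k=2: B_{4}/4! · (f^{(3)}(50) − f^{(3)}(12)) = −1/720 · (6.00000 − 6.00000) = 0.00000.
Running total after k=2: 1.62127e+06.
Correction k=3: B_{6}/6! · (f^{(5)}(50) − f^{(5)}(12)) = 1/30240 · (0.00000 − 0.00000) = 0.00000.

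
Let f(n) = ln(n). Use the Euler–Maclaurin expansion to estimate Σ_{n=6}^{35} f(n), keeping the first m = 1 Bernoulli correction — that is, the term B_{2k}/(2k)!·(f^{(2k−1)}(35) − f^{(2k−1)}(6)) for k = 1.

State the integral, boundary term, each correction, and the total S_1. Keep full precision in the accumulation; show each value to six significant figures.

S_1 ≈ 87.3487

Integral: ∫_6^35 ln(x) dx = 84.6866.
½[f(6) + f(35)] = ½[1.79176 + 3.55535] = 2.67355.
So far: 87.3602.
Correction k=1: B_{2}/2! · (f^{(1)}(35) − f^{(1)}(6)) = 1/12 · (0.0285714 − 0.166667) = -0.0115079.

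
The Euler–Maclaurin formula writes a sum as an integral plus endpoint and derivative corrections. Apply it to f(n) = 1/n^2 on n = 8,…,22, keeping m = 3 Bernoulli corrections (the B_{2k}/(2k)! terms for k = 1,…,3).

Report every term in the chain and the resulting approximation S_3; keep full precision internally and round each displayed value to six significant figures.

Integral: ∫_8^22 1/x^2 dx = 0.0795455.
½[f(8) + f(22)] = ½[0.0156250 + 0.00206612] = 0.00884556.
Integral + boundary = 0.0883910.
k=1: B_{2}/(2)! × [f^{(1)}(22) − f^{(1)}(8)] = 1/12 × (-0.000187829 − (-0.00390625)) = 0.000309868.
Partial sum through k=1: 0.0887009.
k=2: B_{4}/(4)! × [f^{(3)}(22) − f^{(3)}(8)] = −1/720 × (-4.65691e-06 − (-0.000732422)) = -1.01078e-06.
Partial sum through k=2: 0.0886999.
k=3: B_{6}/(6)! × [f^{(5)}(22) − f^{(5)}(8)] = 1/30240 × (-2.88651e-07 − (-0.000343323)) = 1.13437e-08.

S_3 ≈ 0.0886999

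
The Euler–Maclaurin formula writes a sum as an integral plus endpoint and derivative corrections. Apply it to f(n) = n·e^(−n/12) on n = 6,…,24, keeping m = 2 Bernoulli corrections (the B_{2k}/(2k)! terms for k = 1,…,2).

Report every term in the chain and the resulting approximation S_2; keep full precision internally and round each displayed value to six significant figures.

S_2 ≈ 75.9529

The integral term ∫_6^24 x·e^(−x/12) dx = 72.5458.
Endpoint term: (f(6) + f(24))/2 = (3.63918 + 3.24805)/2 = 3.44362.
Integral + boundary = 75.9894.
Correction k=1: B_{2}/2! · (f^{(1)}(24) − f^{(1)}(6)) = 1/12 · (-0.135335 − 0.303265) = -0.0365501.
Running total after k=1: 75.9528.
Correction k=2: B_{4}/4! · (f^{(3)}(24) − f^{(3)}(6)) = −1/720 · (0.000939828 − 0.0105300) = 1.33197e-05.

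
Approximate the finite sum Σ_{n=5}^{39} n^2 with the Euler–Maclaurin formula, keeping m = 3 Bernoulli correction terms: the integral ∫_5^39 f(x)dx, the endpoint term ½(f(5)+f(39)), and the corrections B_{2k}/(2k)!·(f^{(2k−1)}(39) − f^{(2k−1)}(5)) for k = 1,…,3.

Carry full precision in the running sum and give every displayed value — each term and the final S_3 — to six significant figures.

S_3 ≈ 20510.0

∫_5^39 x^2 dx evaluates to 19731.3.
Boundary: ½(f(5) + f(39)) = ½(25.0000 + 1521.00) = 773.000.
Running total after boundary: 20504.3.
Correction k=1: B_{2}/2! · (f^{(1)}(39) − f^{(1)}(5)) = 1/12 · (78.0000 − 10.0000) = 5.66667.
Partial sum through k=1: 20510.0.
Correction k=2: B_{4}/4! · (f^{(3)}(39) − f^{(3)}(5)) = −1/720 · (0.00000 − 0.00000) = 0.00000.
Partial sum through k=2: 20510.0.
Correction k=3: B_{6}/6! · (f^{(5)}(39) − f^{(5)}(5)) = 1/30240 · (0.00000 − 0.00000) = 0.00000.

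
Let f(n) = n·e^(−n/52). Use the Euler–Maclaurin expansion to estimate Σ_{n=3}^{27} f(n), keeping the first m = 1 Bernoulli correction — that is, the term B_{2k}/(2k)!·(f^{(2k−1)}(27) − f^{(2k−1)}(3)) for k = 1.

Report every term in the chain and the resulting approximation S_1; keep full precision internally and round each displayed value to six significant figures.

S_1 ≈ 264.897

Integral: ∫_3^27 x·e^(−x/52) dx = 255.500.
Boundary: ½(f(3) + f(27)) = ½(2.83182 + 16.0644) = 9.44811.
Integral + boundary = 264.948.
Correction k=1: B_{2}/2! · (f^{(1)}(27) − f^{(1)}(3)) = 1/12 · (0.286047 − 0.889482) = -0.0502863.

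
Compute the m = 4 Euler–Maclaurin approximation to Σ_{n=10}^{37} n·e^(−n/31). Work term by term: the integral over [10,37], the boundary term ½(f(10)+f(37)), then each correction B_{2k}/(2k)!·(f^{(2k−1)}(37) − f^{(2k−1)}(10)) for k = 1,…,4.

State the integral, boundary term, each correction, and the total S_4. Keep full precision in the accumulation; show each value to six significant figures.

Integral: ∫_10^37 x·e^(−x/31) dx = 281.530.
½[f(10) + f(37)] = ½[7.24278 + 11.2163] = 9.22955.
So far: 290.759.
Correction k=1: B_{2}/2! · (f^{(1)}(37) − f^{(1)}(10)) = 1/12 · (-0.0586730 − 0.490640) = -0.0457760.
After k=1: 290.714.
Correction k=2: B_{4}/4! · (f^{(3)}(37) − f^{(3)}(10)) = −1/720 · (0.000569838 − 0.00201789) = 2.01119e-06.
After k=2: 290.714.
Correction k=3: B_{6}/6! · (f^{(5)}(37) − f^{(5)}(10)) = 1/30240 · (1.24946e-06 − 3.66830e-06) = -7.99880e-11.
After k=3: 290.714.
Correction k=4: B_{8}/8! · (f^{(7)}(37) − f^{(7)}(10)) = −1/1209600 · (1.98330e-09 − 5.44933e-09) = 2.86544e-15.

S_4 ≈ 290.714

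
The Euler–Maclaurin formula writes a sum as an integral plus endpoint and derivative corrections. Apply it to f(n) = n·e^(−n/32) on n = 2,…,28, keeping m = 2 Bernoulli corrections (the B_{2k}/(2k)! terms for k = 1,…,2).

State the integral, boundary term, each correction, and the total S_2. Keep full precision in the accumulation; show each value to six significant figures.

The integral term ∫_2^28 x·e^(−x/32) dx = 221.706.
Endpoint term: (f(2) + f(28))/2 = (1.87883 + 11.6721)/2 = 6.77548.
Integral + boundary = 228.482.
k=1: B_{2}/(2)! × [f^{(1)}(28) − f^{(1)}(2)] = 1/12 × (0.0521078 − 0.880700) = -0.0690493.
Running total after k=1: 228.413.
k=2: B_{4}/(4)! × [f^{(3)}(28) − f^{(3)}(2)] = −1/720 × (0.000865070 − 0.00269485) = 2.54136e-06.

S_2 ≈ 228.413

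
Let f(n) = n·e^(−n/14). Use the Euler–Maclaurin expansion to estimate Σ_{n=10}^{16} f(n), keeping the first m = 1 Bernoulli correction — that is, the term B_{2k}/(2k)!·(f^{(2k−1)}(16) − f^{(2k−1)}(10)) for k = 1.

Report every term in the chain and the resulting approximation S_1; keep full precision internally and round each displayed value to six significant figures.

The integral term ∫_10^16 x·e^(−x/14) dx = 30.5452.
Endpoint term: (f(10) + f(16))/2 = (4.89542 + 5.10250)/2 = 4.99896.
Integral + boundary = 35.5442.
k=1: B_{2}/(2)! × [f^{(1)}(16) − f^{(1)}(10)] = 1/12 × (-0.0455581 − 0.139869) = -0.0154523.

S_1 ≈ 35.5288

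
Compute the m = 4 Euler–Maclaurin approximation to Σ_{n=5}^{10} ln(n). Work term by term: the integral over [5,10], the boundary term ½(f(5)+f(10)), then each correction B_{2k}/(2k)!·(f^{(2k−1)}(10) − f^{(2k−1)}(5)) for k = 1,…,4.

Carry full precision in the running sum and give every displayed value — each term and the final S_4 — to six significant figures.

The integral term ∫_5^10 ln(x) dx = 9.97866.
½[f(5) + f(10)] = ½[1.60944 + 2.30259] = 1.95601.
So far: 11.9347.
Correction k=1: B_{2}/2! · (f^{(1)}(10) − f^{(1)}(5)) = 1/12 · (0.100000 − 0.200000) = -0.00833333.
After k=1: 11.9263.
Correction k=2: B_{4}/4! · (f^{(3)}(10) − f^{(3)}(5)) = −1/720 · (0.00200000 − 0.0160000) = 1.94444e-05.
After k=2: 11.9264.
Correction k=3: B_{6}/6! · (f^{(5)}(10) − f^{(5)}(5)) = 1/30240 · (0.000240000 − 0.00768000) = -2.46032e-07.
After k=3: 11.9264.
Correction k=4: B_{8}/8! · (f^{(7)}(10) − f^{(7)}(5)) = −1/1209600 · (7.20000e-05 − 0.00921600) = 7.55952e-09.

S_4 ≈ 11.9264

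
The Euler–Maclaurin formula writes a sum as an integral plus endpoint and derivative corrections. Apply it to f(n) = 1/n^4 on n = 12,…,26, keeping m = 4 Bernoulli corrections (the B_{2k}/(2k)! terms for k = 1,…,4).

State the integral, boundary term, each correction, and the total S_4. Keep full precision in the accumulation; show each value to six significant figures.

S_4 ≈ 0.000200450

Integral: ∫_12^26 1/x^4 dx = 0.000173936.
½[f(12) + f(26)] = ½[4.82253e-05 + 2.18830e-06] = 2.52068e-05.
Running total after boundary: 0.000199143.
k=1: B_{2}/(2)! × [f^{(1)}(26) − f^{(1)}(12)] = 1/12 × (-3.36661e-07 − (-1.60751e-05)) = 1.31154e-06.
After k=1: 0.000200454.
k=2: B_{4}/(4)! × [f^{(3)}(26) − f^{(3)}(12)] = −1/720 × (-1.49406e-08 − (-3.34898e-06)) = -4.63061e-09.
After k=2: 0.000200450.
k=3: B_{6}/(6)! × [f^{(5)}(26) − f^{(5)}(12)] = 1/30240 × (-1.23768e-09 − (-1.30238e-06)) = 4.30272e-11.
After k=3: 0.000200450.
k=4: B_{8}/(8)! × [f^{(7)}(26) − f^{(7)}(12)] = −1/1209600 × (-1.64780e-10 − (-8.13988e-07)) = -6.72804e-13.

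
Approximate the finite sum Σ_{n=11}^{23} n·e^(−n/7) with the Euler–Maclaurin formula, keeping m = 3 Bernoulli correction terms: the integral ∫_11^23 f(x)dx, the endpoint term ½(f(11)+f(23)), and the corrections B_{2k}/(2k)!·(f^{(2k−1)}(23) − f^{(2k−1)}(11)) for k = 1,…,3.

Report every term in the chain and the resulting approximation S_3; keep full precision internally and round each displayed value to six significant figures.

S_3 ≈ 19.8950

∫_11^23 x·e^(−x/7) dx evaluates to 18.3194.
½[f(11) + f(23)] = ½[2.28523 + 0.860519] = 1.57287.
Running total after boundary: 19.8922.
k=1: B_{2}/(2)! × [f^{(1)}(23) − f^{(1)}(11)] = 1/12 × (-0.0855174 − (-0.118713)) = 0.00276632.
Running total after k=1: 19.8950.
k=2: B_{4}/(4)! × [f^{(3)}(23) − f^{(3)}(11)] = −1/720 × (-0.000218157 − 0.00605680) = 8.71522e-06.
Running total after k=2: 19.8950.
k=3: B_{6}/(6)! × [f^{(5)}(23) − f^{(5)}(11)] = 1/30240 × (2.67130e-05 − 0.000296660) = -8.92680e-09.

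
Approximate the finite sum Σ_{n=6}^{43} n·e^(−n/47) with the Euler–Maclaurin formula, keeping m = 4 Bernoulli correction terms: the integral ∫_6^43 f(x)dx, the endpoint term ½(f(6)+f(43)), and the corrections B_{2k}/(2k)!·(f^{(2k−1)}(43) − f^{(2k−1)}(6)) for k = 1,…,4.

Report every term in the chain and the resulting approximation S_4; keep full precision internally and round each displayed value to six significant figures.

S_4 ≈ 509.287

The integral term ∫_6^43 x·e^(−x/47) dx = 498.095.
Endpoint term: (f(6) + f(43))/2 = (5.28092 + 17.2240)/2 = 11.2525.
Integral + boundary = 509.348.
Correction k=1: B_{2}/2! · (f^{(1)}(43) − f^{(1)}(6)) = 1/12 · (0.0340901 − 0.767793) = -0.0611419.
After k=1: 509.287.
Correction k=2: B_{4}/4! · (f^{(3)}(43) − f^{(3)}(6)) = −1/720 · (0.000378094 − 0.00114445) = 1.06439e-06.
After k=2: 509.287.
Correction k=3: B_{6}/6! · (f^{(5)}(43) − f^{(5)}(6)) = 1/30240 · (3.35335e-07 − 8.78829e-07) = -1.79727e-11.
After k=3: 509.287.
Correction k=4: B_{8}/8! · (f^{(7)}(43) − f^{(7)}(6)) = −1/1209600 · (2.26125e-10 − 5.61146e-10) = 2.76969e-16.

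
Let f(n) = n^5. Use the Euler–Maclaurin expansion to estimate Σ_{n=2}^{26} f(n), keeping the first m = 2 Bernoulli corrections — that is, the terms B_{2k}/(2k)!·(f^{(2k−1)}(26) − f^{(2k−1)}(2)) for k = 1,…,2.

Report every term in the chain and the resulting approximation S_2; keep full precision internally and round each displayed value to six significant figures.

Integral: ∫_2^26 x^5 dx = 5.14860e+07.
Endpoint term: (f(2) + f(26))/2 = (32.0000 + 1.18814e+07)/2 = 5.94070e+06.
Running total after boundary: 5.74267e+07.
Correction k=1: B_{2}/2! · (f^{(1)}(26) − f^{(1)}(2)) = 1/12 · (2.28488e+06 − 80.0000) = 190400.
After k=1: 5.76171e+07.
Correction k=2: B_{4}/4! · (f^{(3)}(26) − f^{(3)}(2)) = −1/720 · (40560.0 − 240.000) = -56.0000.

S_2 ≈ 5.76170e+07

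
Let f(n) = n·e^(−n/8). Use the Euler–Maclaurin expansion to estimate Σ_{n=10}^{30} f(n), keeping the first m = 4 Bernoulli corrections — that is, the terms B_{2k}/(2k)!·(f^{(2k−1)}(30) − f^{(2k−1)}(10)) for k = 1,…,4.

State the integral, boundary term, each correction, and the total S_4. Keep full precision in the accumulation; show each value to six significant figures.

∫_10^30 x·e^(−x/8) dx evaluates to 34.1073.
½[f(10) + f(30)] = ½[2.86505 + 0.705532] = 1.78529.
So far: 35.8926.
Correction k=1: B_{2}/2! · (f^{(1)}(30) − f^{(1)}(10)) = 1/12 · (-0.0646738 − (-0.0716262)) = 0.000579367.
After k=1: 35.8932.
Correction k=2: B_{4}/4! · (f^{(3)}(30) − f^{(3)}(10)) = −1/720 · (-0.000275599 − 0.00783412) = 1.12635e-05.
After k=2: 35.8932.
Correction k=3: B_{6}/6! · (f^{(5)}(30) − f^{(5)}(10)) = 1/30240 · (7.17705e-06 − 0.000262303) = -8.43670e-09.
After k=3: 35.8932.
Correction k=4: B_{8}/8! · (f^{(7)}(30) − f^{(7)}(10)) = −1/1209600 · (2.91568e-07 − 6.28434e-06) = 4.95434e-12.

S_4 ≈ 35.8932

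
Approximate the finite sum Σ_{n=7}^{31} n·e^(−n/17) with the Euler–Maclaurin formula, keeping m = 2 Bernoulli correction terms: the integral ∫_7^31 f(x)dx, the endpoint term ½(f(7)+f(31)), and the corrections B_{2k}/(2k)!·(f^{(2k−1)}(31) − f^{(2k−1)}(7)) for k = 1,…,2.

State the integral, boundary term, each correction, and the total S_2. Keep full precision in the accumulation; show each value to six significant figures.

∫_7^31 x·e^(−x/17) dx evaluates to 138.545.
Boundary: ½(f(7) + f(31)) = ½(4.63736 + 5.00510) = 4.82123.
Running total after boundary: 143.366.
Order-1 term: 1/12 · (-0.132963 − 0.389694) = -0.0435548.
Partial sum through k=1: 143.322.
Order-2 term: −1/720 · (0.000657256 − 0.00593306) = 7.32751e-06.

S_2 ≈ 143.322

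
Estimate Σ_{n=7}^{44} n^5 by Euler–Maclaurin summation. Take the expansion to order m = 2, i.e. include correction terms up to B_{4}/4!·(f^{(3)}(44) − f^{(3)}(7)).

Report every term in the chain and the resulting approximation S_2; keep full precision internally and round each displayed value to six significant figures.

The integral term ∫_7^44 x^5 dx = 1.20937e+09.
Endpoint term: (f(7) + f(44))/2 = (16807.0 + 1.64916e+08)/2 = 8.24665e+07.
Integral + boundary = 1.29183e+09.
Correction k=1: B_{2}/2! · (f^{(1)}(44) − f^{(1)}(7)) = 1/12 · (1.87405e+07 − 12005.0) = 1.56071e+06.
Running total after k=1: 1.29339e+09.
Correction k=2: B_{4}/4! · (f^{(3)}(44) − f^{(3)}(7)) = −1/720 · (116160 − 2940.00) = -157.250.

S_2 ≈ 1.29339e+09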